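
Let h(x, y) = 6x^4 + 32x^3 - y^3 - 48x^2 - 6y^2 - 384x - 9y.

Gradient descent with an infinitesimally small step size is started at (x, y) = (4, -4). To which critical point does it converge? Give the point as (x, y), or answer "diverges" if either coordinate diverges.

h is separable, so gradient descent decouples: x follows -∂h/∂x, y follows -∂h/∂y.
∂h/∂x = 24(x - 2)(x + 2)(x + 4); at x=4 this is 2304, so x decreases.
∂h/∂y = -3(y + 1)(y + 3); at y=-4 this is -9, so y increases.
x converges to its nearest critical value 2 (a local min of the x-part); y converges to -3. The iterate converges to (2, -3).

(2, -3)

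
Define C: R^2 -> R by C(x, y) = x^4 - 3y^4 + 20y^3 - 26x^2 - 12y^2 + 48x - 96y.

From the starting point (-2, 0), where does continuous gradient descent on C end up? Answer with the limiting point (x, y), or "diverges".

(-4, 2)

C is separable, so gradient descent decouples: x follows -∂C/∂x, y follows -∂C/∂y.
∂C/∂x = 4(x - 3)(x - 1)(x + 4); at x=-2 this is 120, so x decreases.
∂C/∂y = -12(y - 4)(y - 2)(y + 1); at y=0 this is -96, so y increases.
x converges to its nearest critical value -4 (a local min of the x-part); y converges to 2. The iterate converges to (-4, 2).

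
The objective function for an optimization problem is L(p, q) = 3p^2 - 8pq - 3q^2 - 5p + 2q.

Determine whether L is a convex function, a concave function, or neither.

L is quadratic, so its Hessian is the constant matrix H = [[6, -8], [-8, -6]].
det(H) = -100, tr(H) = 0.
det(H) < 0, so H is indefinite: neither convex nor concave.

neither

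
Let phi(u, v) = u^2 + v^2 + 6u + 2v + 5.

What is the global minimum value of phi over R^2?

-5

phi(u,v) separates as P(u) + Q(v) + 5, so its minimum is min P + min Q + 5.
P'(u) = 2u + 6 vanishes at u ∈ {-3}; Q'(v) = 2v + 2 vanishes at v ∈ {-1}.
Local minima of P (where P''>0): P(-3)=-9. Local minima of Q: Q(-1)=-1.
So the global minimum of phi is P(-3) + Q(-1) + 5 = -9 − 1 + 5 = -5, attained at (-3, -1).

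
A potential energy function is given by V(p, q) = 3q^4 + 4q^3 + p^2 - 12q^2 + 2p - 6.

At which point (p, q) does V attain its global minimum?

V(p,q) separates as A(p) + B(q) − 6, so its minimum is min A + min B − 6.
A'(p) = 2p + 2 vanishes at p ∈ {-1}; B'(q) = 12q(q - 1)(q + 2) vanishes at q ∈ {-2, 0, 1}.
Local minima of A (where A''>0): A(-1)=-1. Local minima of B: B(-2)=-32, B(1)=-5.
So the global minimum of V is A(-1) + B(-2) − 6 = -1 − 32 − 6 = -39, attained at (-1, -2).

(-1, -2)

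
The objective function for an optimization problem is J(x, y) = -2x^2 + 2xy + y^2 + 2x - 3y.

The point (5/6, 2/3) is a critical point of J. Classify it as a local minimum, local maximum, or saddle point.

The Hessian of J is constant: H = [[-4, 2], [2, 2]].
det(H) = (-4)·2 − 2² = -12.
Since det(H) < 0, H is indefinite and the critical point is a saddle point.

saddle point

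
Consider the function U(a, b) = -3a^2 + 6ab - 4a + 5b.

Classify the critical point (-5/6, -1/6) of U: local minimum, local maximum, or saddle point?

saddle point

The Hessian of U is constant: H = [[-6, 6], [6, 0]].
det(H) = (-6)·0 − 6² = -36.
Since det(H) < 0, H is indefinite and the critical point is a saddle point.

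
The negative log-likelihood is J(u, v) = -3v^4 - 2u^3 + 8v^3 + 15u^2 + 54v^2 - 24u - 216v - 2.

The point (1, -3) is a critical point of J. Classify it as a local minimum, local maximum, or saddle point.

saddle point

The mixed partial ∂²J/∂u∂v is 0, so the Hessian at any point is diag(J_uu, J_vv) = diag(6(-2u + 5), 12(-3v^2 + 4v + 9)).
At (1, -3): H = diag(18, -360).
The eigenvalues have opposite signs, so H is indefinite: a saddle point.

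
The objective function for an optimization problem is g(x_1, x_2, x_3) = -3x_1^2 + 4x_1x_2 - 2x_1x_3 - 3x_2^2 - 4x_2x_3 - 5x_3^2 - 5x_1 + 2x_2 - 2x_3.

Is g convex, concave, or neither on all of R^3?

concave

g is quadratic, so its Hessian is the constant matrix H = [[-6, 4, -2], [4, -6, -4], [-2, -4, -10]].
Leading principal minors: -6, 20, -16.
Signs alternate −, +, − ⇒ H ≺ 0 ⇒ concave.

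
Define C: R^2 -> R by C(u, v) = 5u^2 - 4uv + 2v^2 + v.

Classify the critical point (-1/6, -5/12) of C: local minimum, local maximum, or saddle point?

The Hessian of C is constant: H = [[10, -4], [-4, 4]].
det(H) = 10·4 − (-4)² = 24.
det(H) > 0 and tr(H) = 14 > 0, so H is positive definite and the point is a local minimum.

local minimum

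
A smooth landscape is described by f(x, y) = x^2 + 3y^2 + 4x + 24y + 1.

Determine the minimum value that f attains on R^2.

f(x,y) separates as P(x) + Q(y) + 1, so its minimum is min P + min Q + 1.
P'(x) = 2x + 4 vanishes at x ∈ {-2}; Q'(y) = 6y + 24 vanishes at y ∈ {-4}.
Local minima of P (where P''>0): P(-2)=-4. Local minima of Q: Q(-4)=-48.
So the global minimum of f is P(-2) + Q(-4) + 1 = -4 − 48 + 1 = -51, attained at (-2, -4).

-51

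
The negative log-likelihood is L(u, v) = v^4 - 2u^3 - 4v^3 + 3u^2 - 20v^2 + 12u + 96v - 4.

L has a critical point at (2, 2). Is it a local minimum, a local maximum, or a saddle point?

local maximum

The mixed partial ∂²L/∂u∂v is 0, so the Hessian at any point is diag(L_uu, L_vv) = diag(6(-2u + 1), 4(3v^2 - 6v - 10)).
At (2, 2): H = diag(-18, -40).
Both eigenvalues are negative, so H is negative definite: a local maximum.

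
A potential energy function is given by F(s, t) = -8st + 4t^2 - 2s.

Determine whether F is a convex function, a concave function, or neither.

F is quadratic, so its Hessian is the constant matrix H = [[0, -8], [-8, 8]].
det(H) = -64, tr(H) = 8.
det(H) < 0, so H is indefinite: neither convex nor concave.

neither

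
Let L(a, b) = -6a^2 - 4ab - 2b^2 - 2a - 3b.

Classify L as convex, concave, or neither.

concave

L is quadratic, so its Hessian is the constant matrix H = [[-12, -4], [-4, -4]].
det(H) = 32, tr(H) = -16.
det(H) > 0 and tr(H) < 0, so H is negative definite everywhere: concave.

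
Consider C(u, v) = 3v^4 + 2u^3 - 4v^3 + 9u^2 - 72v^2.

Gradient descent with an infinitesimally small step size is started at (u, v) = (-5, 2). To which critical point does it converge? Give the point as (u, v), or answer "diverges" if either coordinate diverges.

C is separable, so gradient descent decouples: u follows -∂C/∂u, v follows -∂C/∂v.
∂C/∂u = 6u(u + 3); at u=-5 this is 60, so u decreases.
∂C/∂v = 12v(v - 4)(v + 3); at v=2 this is -240, so v increases.
The u-coordinate has no critical point in that direction and runs off to infinity.

diverges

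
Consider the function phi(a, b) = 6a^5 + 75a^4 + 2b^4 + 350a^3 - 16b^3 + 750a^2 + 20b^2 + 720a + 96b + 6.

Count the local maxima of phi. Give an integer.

phi separates as a function of a plus a function of b, so ∇phi=0 decouples.
∂phi/∂a = 30(a + 1)(a + 2)(a + 3)(a + 4) = 0 at a ∈ {-4, -3, -2, -1}; ∂phi/∂b = 8(b - 4)(b - 3)(b + 1) = 0 at b ∈ {-1, 3, 4}.
The Hessian is diagonal: diag(phi_aa, phi_bb). Second derivatives: phi_aa(-4)=-180, phi_aa(-3)=60, phi_aa(-2)=-60, phi_aa(-1)=180; phi_bb(-1)=160, phi_bb(3)=-32, phi_bb(4)=40.
Local maxima occur where both diagonal entries negative: (-4, 3), (-2, 3). Count: 2.

2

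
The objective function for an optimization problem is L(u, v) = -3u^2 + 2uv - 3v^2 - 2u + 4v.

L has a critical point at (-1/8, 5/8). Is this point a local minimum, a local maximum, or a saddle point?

The Hessian of L is constant: H = [[-6, 2], [2, -6]].
det(H) = (-6)·(-6) − 2² = 32.
det(H) > 0 and tr(H) = -12 < 0, so H is negative definite and the point is a local maximum.

local maximum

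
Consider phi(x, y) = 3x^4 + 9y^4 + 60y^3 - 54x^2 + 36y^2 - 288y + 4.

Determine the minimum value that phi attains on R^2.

-422

phi(x,y) separates as P(x) + Q(y) + 4, so its minimum is min P + min Q + 4.
P'(x) = 12x(x - 3)(x + 3) vanishes at x ∈ {-3, 0, 3}; Q'(y) = 36(y - 1)(y + 2)(y + 4) vanishes at y ∈ {-4, -2, 1}.
Local minima of P (where P''>0): P(-3)=-243, P(3)=-243. Local minima of Q: Q(-4)=192, Q(1)=-183.
So the global minimum of phi is P(-3) + Q(1) + 4 = -243 − 183 + 4 = -422, attained at (-3, 1).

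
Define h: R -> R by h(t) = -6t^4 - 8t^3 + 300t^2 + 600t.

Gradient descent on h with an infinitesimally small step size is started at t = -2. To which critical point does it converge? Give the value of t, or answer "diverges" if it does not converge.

h'(t) = -24(t - 5)(t + 1)(t + 5), so h'(-2) = -504.
Gradient descent moves in the -h' direction, i.e. t is increasing.
The nearest critical point in that direction is t = -1, where h'' = 576 > 0 (a local minimum). The iterate converges there.

-1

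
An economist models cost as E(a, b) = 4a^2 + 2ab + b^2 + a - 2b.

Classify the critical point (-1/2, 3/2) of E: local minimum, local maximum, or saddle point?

local minimum

The Hessian of E is constant: H = [[8, 2], [2, 2]].
det(H) = 8·2 − 2² = 12.
det(H) > 0 and tr(H) = 10 > 0, so H is positive definite and the point is a local minimum.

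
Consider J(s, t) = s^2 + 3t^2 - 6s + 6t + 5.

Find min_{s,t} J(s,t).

J(s,t) separates as P(s) + Q(t) + 5, so its minimum is min P + min Q + 5.
P'(s) = 2s - 6 vanishes at s ∈ {3}; Q'(t) = 6(t + 1) vanishes at t ∈ {-1}.
Local minima of P (where P''>0): P(3)=-9. Local minima of Q: Q(-1)=-3.
So the global minimum of J is P(3) + Q(-1) + 5 = -9 − 3 + 5 = -7, attained at (3, -1).

-7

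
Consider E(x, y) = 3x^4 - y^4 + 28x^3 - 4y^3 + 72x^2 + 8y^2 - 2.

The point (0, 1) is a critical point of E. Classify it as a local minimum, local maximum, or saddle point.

The mixed partial ∂²E/∂x∂y is 0, so the Hessian at any point is diag(E_xx, E_yy) = diag(12(3x^2 + 14x + 12), 4(-3y^2 - 6y + 4)).
At (0, 1): H = diag(144, -20).
The eigenvalues have opposite signs, so H is indefinite: a saddle point.

saddle point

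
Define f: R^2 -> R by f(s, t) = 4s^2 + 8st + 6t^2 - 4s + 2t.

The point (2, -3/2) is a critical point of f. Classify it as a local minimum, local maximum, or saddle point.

The Hessian of f is constant: H = [[8, 8], [8, 12]].
det(H) = 8·12 − 8² = 32.
det(H) > 0 and tr(H) = 20 > 0, so H is positive definite and the point is a local minimum.

local minimum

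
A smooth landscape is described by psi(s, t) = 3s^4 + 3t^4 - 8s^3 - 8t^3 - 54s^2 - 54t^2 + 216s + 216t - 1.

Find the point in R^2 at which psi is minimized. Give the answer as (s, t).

(-3, -3)

psi(s,t) separates as P(s) + Q(t) − 1, so its minimum is min P + min Q − 1.
P'(s) = 12(s - 3)(s - 2)(s + 3) vanishes at s ∈ {-3, 2, 3}; Q'(t) = 12(t - 3)(t - 2)(t + 3) vanishes at t ∈ {-3, 2, 3}.
Local minima of P (where P''>0): P(-3)=-675, P(3)=189. Local minima of Q: Q(-3)=-675, Q(3)=189.
So the global minimum of psi is P(-3) + Q(-3) − 1 = -675 − 675 − 1 = -1351, attained at (-3, -3).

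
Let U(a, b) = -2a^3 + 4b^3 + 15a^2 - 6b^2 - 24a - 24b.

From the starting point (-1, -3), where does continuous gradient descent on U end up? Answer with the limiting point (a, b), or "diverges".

diverges

U is separable, so gradient descent decouples: a follows -∂U/∂a, b follows -∂U/∂b.
∂U/∂a = -6(a - 4)(a - 1); at a=-1 this is -60, so a increases.
∂U/∂b = 12(b - 2)(b + 1); at b=-3 this is 120, so b decreases.
The b-coordinate has no critical point in that direction and runs off to infinity.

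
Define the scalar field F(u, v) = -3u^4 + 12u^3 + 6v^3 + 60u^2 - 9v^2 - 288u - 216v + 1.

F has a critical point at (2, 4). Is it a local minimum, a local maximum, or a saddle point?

local minimum

The mixed partial ∂²F/∂u∂v is 0, so the Hessian at any point is diag(F_uu, F_vv) = diag(12(-3u^2 + 6u + 10), 18(2v - 1)).
At (2, 4): H = diag(120, 126).
Both eigenvalues are positive, so H is positive definite: a local minimum.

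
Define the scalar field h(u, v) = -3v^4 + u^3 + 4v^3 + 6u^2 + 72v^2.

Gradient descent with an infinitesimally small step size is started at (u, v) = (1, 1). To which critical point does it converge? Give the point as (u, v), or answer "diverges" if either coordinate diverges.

(0, 0)

h is separable, so gradient descent decouples: u follows -∂h/∂u, v follows -∂h/∂v.
∂h/∂u = 3u(u + 4); at u=1 this is 15, so u decreases.
∂h/∂v = -12v(v - 4)(v + 3); at v=1 this is 144, so v decreases.
u converges to its nearest critical value 0 (a local min of the u-part); v converges to 0. The iterate converges to (0, 0).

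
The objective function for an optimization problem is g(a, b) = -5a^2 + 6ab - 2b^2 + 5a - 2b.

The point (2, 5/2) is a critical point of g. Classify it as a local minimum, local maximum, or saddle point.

The Hessian of g is constant: H = [[-10, 6], [6, -4]].
det(H) = (-10)·(-4) − 6² = 4.
det(H) > 0 and tr(H) = -14 < 0, so H is negative definite and the point is a local maximum.

local maximum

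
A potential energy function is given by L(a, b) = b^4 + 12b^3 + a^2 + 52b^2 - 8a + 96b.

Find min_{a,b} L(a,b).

L(a,b) separates as P(a) + Q(b), so its minimum is min P + min Q.
P'(a) = 2a - 8 vanishes at a ∈ {4}; Q'(b) = 4(b + 2)(b + 3)(b + 4) vanishes at b ∈ {-4, -3, -2}.
Local minima of P (where P''>0): P(4)=-16. Local minima of Q: Q(-4)=-64, Q(-2)=-64.
So the global minimum of L is P(4) + Q(-4) = -16 − 64 = -80, attained at (4, -4).

-80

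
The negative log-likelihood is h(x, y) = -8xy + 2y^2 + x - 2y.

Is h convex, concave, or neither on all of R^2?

h is quadratic, so its Hessian is the constant matrix H = [[0, -8], [-8, 4]].
det(H) = -64, tr(H) = 4.
det(H) < 0, so H is indefinite: neither convex nor concave.

neither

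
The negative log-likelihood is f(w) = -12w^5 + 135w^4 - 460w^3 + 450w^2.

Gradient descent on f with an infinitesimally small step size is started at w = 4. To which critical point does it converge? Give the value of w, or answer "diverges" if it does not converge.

f'(w) = -60w(w - 5)(w - 3)(w - 1), so f'(4) = 720.
Gradient descent moves in the -f' direction, i.e. w is decreasing.
The nearest critical point in that direction is w = 3, where f'' = 720 > 0 (a local minimum). The iterate converges there.

3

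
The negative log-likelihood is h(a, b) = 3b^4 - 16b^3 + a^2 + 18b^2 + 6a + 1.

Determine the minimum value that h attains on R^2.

-35

h(a,b) separates as P(a) + Q(b) + 1, so its minimum is min P + min Q + 1.
P'(a) = 2a + 6 vanishes at a ∈ {-3}; Q'(b) = 12b(b - 3)(b - 1) vanishes at b ∈ {0, 1, 3}.
Local minima of P (where P''>0): P(-3)=-9. Local minima of Q: Q(0)=0, Q(3)=-27.
So the global minimum of h is P(-3) + Q(3) + 1 = -9 − 27 + 1 = -35, attained at (-3, 3).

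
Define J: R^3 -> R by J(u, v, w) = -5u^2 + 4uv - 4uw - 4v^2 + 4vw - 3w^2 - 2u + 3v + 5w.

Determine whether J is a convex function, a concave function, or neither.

J is quadratic, so its Hessian is the constant matrix H = [[-10, 4, -4], [4, -8, 4], [-4, 4, -6]].
Leading principal minors: -10, 64, -224.
Signs alternate −, +, − ⇒ H ≺ 0 ⇒ concave.

concave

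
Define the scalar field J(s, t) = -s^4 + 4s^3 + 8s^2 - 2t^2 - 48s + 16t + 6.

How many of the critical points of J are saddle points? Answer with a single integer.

1

J separates as a function of s plus a function of t, so ∇J=0 decouples.
∂J/∂s = -4(s - 3)(s - 2)(s + 2) = 0 at s ∈ {-2, 2, 3}; ∂J/∂t = -4(t - 4) = 0 at t ∈ {4}.
The Hessian is diagonal: diag(J_ss, J_tt). Second derivatives: J_ss(-2)=-80, J_ss(2)=16, J_ss(3)=-20; J_tt(4)=-4.
Saddle points occur where the two diagonal entries have opposite signs: (2, 4). Count: 1.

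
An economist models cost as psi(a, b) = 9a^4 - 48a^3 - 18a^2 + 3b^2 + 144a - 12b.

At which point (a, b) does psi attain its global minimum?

psi(a,b) separates as P(a) + Q(b), so its minimum is min P + min Q.
P'(a) = 36(a - 4)(a - 1)(a + 1) vanishes at a ∈ {-1, 1, 4}; Q'(b) = 6b - 12 vanishes at b ∈ {2}.
Local minima of P (where P''>0): P(-1)=-105, P(4)=-480. Local minima of Q: Q(2)=-12.
So the global minimum of psi is P(4) + Q(2) = -480 − 12 = -492, attained at (4, 2).

(4, 2)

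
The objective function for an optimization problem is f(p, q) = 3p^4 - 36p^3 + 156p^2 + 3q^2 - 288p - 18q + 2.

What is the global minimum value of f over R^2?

-217

f(p,q) separates as A(p) + B(q) + 2, so its minimum is min A + min B + 2.
A'(p) = 12(p - 4)(p - 3)(p - 2) vanishes at p ∈ {2, 3, 4}; B'(q) = 6q - 18 vanishes at q ∈ {3}.
Local minima of A (where A''>0): A(2)=-192, A(4)=-192. Local minima of B: B(3)=-27.
So the global minimum of f is A(2) + B(3) + 2 = -192 − 27 + 2 = -217, attained at (2, 3).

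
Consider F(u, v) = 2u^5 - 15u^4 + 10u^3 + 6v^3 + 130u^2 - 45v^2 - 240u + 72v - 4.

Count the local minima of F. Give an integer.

F separates as a function of u plus a function of v, so ∇F=0 decouples.
∂F/∂u = 10(u - 4)(u - 3)(u - 1)(u + 2) = 0 at u ∈ {-2, 1, 3, 4}; ∂F/∂v = 18(v - 4)(v - 1) = 0 at v ∈ {1, 4}.
The Hessian is diagonal: diag(F_uu, F_vv). Second derivatives: F_uu(-2)=-900, F_uu(1)=180, F_uu(3)=-100, F_uu(4)=180; F_vv(1)=-54, F_vv(4)=54.
Local minima occur where both diagonal entries positive: (1, 4), (4, 4). Count: 2.

2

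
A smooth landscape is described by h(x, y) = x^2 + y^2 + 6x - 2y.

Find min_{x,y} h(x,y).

-10

h(x,y) separates as P(x) + Q(y), so its minimum is min P + min Q.
P'(x) = 2x + 6 vanishes at x ∈ {-3}; Q'(y) = 2y - 2 vanishes at y ∈ {1}.
Local minima of P (where P''>0): P(-3)=-9. Local minima of Q: Q(1)=-1.
So the global minimum of h is P(-3) + Q(1) = -9 − 1 = -10, attained at (-3, 1).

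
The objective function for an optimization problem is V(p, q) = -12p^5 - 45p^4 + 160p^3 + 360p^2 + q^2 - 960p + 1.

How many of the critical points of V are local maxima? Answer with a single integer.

V separates as a function of p plus a function of q, so ∇V=0 decouples.
∂V/∂p = -60(p - 2)(p - 1)(p + 2)(p + 4) = 0 at p ∈ {-4, -2, 1, 2}; ∂V/∂q = 2q = 0 at q ∈ {0}.
The Hessian is diagonal: diag(V_pp, V_qq). Second derivatives: V_pp(-4)=3600, V_pp(-2)=-1440, V_pp(1)=900, V_pp(2)=-1440; V_qq(0)=2.
Local maxima occur where both diagonal entries negative: none. Count: 0.

0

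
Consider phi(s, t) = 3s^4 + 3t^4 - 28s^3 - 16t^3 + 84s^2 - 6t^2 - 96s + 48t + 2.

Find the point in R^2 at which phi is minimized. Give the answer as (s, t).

(4, 4)

phi(s,t) separates as P(s) + Q(t) + 2, so its minimum is min P + min Q + 2.
P'(s) = 12(s - 4)(s - 2)(s - 1) vanishes at s ∈ {1, 2, 4}; Q'(t) = 12(t - 4)(t - 1)(t + 1) vanishes at t ∈ {-1, 1, 4}.
Local minima of P (where P''>0): P(1)=-37, P(4)=-64. Local minima of Q: Q(-1)=-35, Q(4)=-160.
So the global minimum of phi is P(4) + Q(4) + 2 = -64 − 160 + 2 = -222, attained at (4, 4).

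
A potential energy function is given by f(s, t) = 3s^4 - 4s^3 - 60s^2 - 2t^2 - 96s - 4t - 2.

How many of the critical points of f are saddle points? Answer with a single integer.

2

f separates as a function of s plus a function of t, so ∇f=0 decouples.
∂f/∂s = 12(s - 4)(s + 1)(s + 2) = 0 at s ∈ {-2, -1, 4}; ∂f/∂t = -4(t + 1) = 0 at t ∈ {-1}.
The Hessian is diagonal: diag(f_ss, f_tt). Second derivatives: f_ss(-2)=72, f_ss(-1)=-60, f_ss(4)=360; f_tt(-1)=-4.
Saddle points occur where the two diagonal entries have opposite signs: (-2, -1), (4, -1). Count: 2.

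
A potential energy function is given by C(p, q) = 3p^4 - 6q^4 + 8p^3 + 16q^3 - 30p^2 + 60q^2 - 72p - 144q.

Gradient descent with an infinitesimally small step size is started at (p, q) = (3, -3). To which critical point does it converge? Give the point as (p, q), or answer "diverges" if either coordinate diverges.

diverges

C is separable, so gradient descent decouples: p follows -∂C/∂p, q follows -∂C/∂q.
∂C/∂p = 12(p - 2)(p + 1)(p + 3); at p=3 this is 288, so p decreases.
∂C/∂q = -24(q - 3)(q - 1)(q + 2); at q=-3 this is 576, so q decreases.
The q-coordinate has no critical point in that direction and runs off to infinity.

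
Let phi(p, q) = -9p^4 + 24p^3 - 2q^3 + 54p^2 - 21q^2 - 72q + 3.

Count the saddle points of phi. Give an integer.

3

phi separates as a function of p plus a function of q, so ∇phi=0 decouples.
∂phi/∂p = -36p(p - 3)(p + 1) = 0 at p ∈ {-1, 0, 3}; ∂phi/∂q = -6(q + 3)(q + 4) = 0 at q ∈ {-4, -3}.
The Hessian is diagonal: diag(phi_pp, phi_qq). Second derivatives: phi_pp(-1)=-144, phi_pp(0)=108, phi_pp(3)=-432; phi_qq(-4)=6, phi_qq(-3)=-6.
Saddle points occur where the two diagonal entries have opposite signs: (-1, -4), (0, -3), (3, -4). Count: 3.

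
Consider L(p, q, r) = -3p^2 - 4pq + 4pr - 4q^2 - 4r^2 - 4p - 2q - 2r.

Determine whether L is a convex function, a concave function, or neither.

L is quadratic, so its Hessian is the constant matrix H = [[-6, -4, 4], [-4, -8, 0], [4, 0, -8]].
Leading principal minors: -6, 32, -128.
Signs alternate −, +, − ⇒ H ≺ 0 ⇒ concave.

concave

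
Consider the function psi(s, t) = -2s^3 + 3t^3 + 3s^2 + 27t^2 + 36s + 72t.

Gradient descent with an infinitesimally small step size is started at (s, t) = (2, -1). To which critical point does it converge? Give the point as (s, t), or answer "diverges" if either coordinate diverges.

(-2, -2)

psi is separable, so gradient descent decouples: s follows -∂psi/∂s, t follows -∂psi/∂t.
∂psi/∂s = -6(s - 3)(s + 2); at s=2 this is 24, so s decreases.
∂psi/∂t = 9(t + 2)(t + 4); at t=-1 this is 27, so t decreases.
s converges to its nearest critical value -2 (a local min of the s-part); t converges to -2. The iterate converges to (-2, -2).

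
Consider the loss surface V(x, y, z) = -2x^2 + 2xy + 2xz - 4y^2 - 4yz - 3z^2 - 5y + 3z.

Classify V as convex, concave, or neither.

concave

V is quadratic, so its Hessian is the constant matrix H = [[-4, 2, 2], [2, -8, -4], [2, -4, -6]].
Leading principal minors: -4, 28, -104.
Signs alternate −, +, − ⇒ H ≺ 0 ⇒ concave.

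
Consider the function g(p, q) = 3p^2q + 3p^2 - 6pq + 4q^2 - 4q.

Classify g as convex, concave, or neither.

neither

The term 3p^2q is cubic, so the Hessian is not constant.
∂²g/∂p² = 6q + 6, which takes both signs as q varies (negative for sufficiently negative q). A diagonal entry of the Hessian changing sign means the Hessian is neither positive- nor negative-semidefinite on all of R^2.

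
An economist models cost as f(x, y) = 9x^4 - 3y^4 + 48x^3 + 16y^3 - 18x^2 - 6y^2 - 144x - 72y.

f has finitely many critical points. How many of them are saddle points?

5

f separates as a function of x plus a function of y, so ∇f=0 decouples.
∂f/∂x = 36(x - 1)(x + 1)(x + 4) = 0 at x ∈ {-4, -1, 1}; ∂f/∂y = -12(y - 3)(y - 2)(y + 1) = 0 at y ∈ {-1, 2, 3}.
The Hessian is diagonal: diag(f_xx, f_yy). Second derivatives: f_xx(-4)=540, f_xx(-1)=-216, f_xx(1)=360; f_yy(-1)=-144, f_yy(2)=36, f_yy(3)=-48.
Saddle points occur where the two diagonal entries have opposite signs: (-4, -1), (-4, 3), (-1, 2), (1, -1), (1, 3). Count: 5.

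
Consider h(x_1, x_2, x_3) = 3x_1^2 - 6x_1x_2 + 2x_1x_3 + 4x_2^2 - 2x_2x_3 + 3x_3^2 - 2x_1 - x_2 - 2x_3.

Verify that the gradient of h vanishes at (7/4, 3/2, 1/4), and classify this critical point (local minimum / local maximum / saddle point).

local minimum

∇h = (6x_1 - 6x_2 + 2x_3 - 2, -6x_1 + 8x_2 - 2x_3 - 1, 2x_1 - 2x_2 + 6x_3 - 2); substituting (7/4, 3/2, 1/4) gives ∇h = (0, 0, 0), so (7/4, 3/2, 1/4) is indeed a critical point.
The Hessian is constant: H = [[6, -6, 2], [-6, 8, -2], [2, -2, 6]].
Leading principal minors: Δ₁ = 6, Δ₂ = 12, Δ₃ = 64.
All leading minors are positive, so H is positive definite: a local minimum.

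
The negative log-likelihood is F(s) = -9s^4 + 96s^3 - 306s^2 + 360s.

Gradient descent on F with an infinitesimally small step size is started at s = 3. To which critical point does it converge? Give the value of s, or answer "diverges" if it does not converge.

2

F'(s) = -36(s - 5)(s - 2)(s - 1), so F'(3) = 144.
Gradient descent moves in the -F' direction, i.e. s is decreasing.
The nearest critical point in that direction is s = 2, where F'' = 108 > 0 (a local minimum). The iterate converges there.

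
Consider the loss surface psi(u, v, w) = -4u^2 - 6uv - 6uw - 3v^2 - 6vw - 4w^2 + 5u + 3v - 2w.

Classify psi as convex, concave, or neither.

psi is quadratic, so its Hessian is the constant matrix H = [[-8, -6, -6], [-6, -6, -6], [-6, -6, -8]].
Leading principal minors: -8, 12, -24.
Signs alternate −, +, − ⇒ H ≺ 0 ⇒ concave.

concave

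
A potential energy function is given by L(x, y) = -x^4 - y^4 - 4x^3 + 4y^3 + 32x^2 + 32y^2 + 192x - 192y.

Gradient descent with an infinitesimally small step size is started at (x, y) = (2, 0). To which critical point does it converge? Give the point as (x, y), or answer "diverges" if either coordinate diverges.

(-3, 3)

L is separable, so gradient descent decouples: x follows -∂L/∂x, y follows -∂L/∂y.
∂L/∂x = -4(x - 4)(x + 3)(x + 4); at x=2 this is 240, so x decreases.
∂L/∂y = -4(y - 4)(y - 3)(y + 4); at y=0 this is -192, so y increases.
x converges to its nearest critical value -3 (a local min of the x-part); y converges to 3. The iterate converges to (-3, 3).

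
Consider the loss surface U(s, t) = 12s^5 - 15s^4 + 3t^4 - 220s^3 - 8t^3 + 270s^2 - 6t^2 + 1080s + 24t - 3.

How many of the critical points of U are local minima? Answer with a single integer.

4

U separates as a function of s plus a function of t, so ∇U=0 decouples.
∂U/∂s = 60(s - 3)(s - 2)(s + 1)(s + 3) = 0 at s ∈ {-3, -1, 2, 3}; ∂U/∂t = 12(t - 2)(t - 1)(t + 1) = 0 at t ∈ {-1, 1, 2}.
The Hessian is diagonal: diag(U_ss, U_tt). Second derivatives: U_ss(-3)=-3600, U_ss(-1)=1440, U_ss(2)=-900, U_ss(3)=1440; U_tt(-1)=72, U_tt(1)=-24, U_tt(2)=36.
Local minima occur where both diagonal entries positive: (-1, -1), (-1, 2), (3, -1), (3, 2). Count: 4.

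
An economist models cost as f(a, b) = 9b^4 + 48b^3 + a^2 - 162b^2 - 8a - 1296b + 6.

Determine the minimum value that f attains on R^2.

-3331

f(a,b) separates as P(a) + Q(b) + 6, so its minimum is min P + min Q + 6.
P'(a) = 2a - 8 vanishes at a ∈ {4}; Q'(b) = 36(b - 3)(b + 3)(b + 4) vanishes at b ∈ {-4, -3, 3}.
Local minima of P (where P''>0): P(4)=-16. Local minima of Q: Q(-4)=1824, Q(3)=-3321.
So the global minimum of f is P(4) + Q(3) + 6 = -16 − 3321 + 6 = -3331, attained at (4, 3).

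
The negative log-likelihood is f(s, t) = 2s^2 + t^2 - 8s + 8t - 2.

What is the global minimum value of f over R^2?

-26

f(s,t) separates as P(s) + Q(t) − 2, so its minimum is min P + min Q − 2.
P'(s) = 4s - 8 vanishes at s ∈ {2}; Q'(t) = 2(t + 4) vanishes at t ∈ {-4}.
Local minima of P (where P''>0): P(2)=-8. Local minima of Q: Q(-4)=-16.
So the global minimum of f is P(2) + Q(-4) − 2 = -8 − 16 − 2 = -26, attained at (2, -4).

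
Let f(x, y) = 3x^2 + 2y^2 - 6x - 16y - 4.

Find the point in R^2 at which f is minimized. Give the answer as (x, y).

(1, 4)

f(x,y) separates as P(x) + Q(y) − 4, so its minimum is min P + min Q − 4.
P'(x) = 6x - 6 vanishes at x ∈ {1}; Q'(y) = 4y - 16 vanishes at y ∈ {4}.
Local minima of P (where P''>0): P(1)=-3. Local minima of Q: Q(4)=-32.
So the global minimum of f is P(1) + Q(4) − 4 = -3 − 32 − 4 = -39, attained at (1, 4).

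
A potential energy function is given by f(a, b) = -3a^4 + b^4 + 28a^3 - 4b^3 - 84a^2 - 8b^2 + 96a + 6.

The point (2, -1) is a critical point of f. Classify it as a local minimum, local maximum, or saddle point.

local minimum

The mixed partial ∂²f/∂a∂b is 0, so the Hessian at any point is diag(f_aa, f_bb) = diag(12(-3a^2 + 14a - 14), 4(3b^2 - 6b - 4)).
At (2, -1): H = diag(24, 20).
Both eigenvalues are positive, so H is positive definite: a local minimum.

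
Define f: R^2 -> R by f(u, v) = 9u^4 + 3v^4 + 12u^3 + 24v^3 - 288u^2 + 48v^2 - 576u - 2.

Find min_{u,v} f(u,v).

f(u,v) separates as P(u) + Q(v) − 2, so its minimum is min P + min Q − 2.
P'(u) = 36(u - 4)(u + 1)(u + 4) vanishes at u ∈ {-4, -1, 4}; Q'(v) = 12v(v + 2)(v + 4) vanishes at v ∈ {-4, -2, 0}.
Local minima of P (where P''>0): P(-4)=-768, P(4)=-3840. Local minima of Q: Q(-4)=0, Q(0)=0.
So the global minimum of f is P(4) + Q(-4) − 2 = -3840 + 0 − 2 = -3842, attained at (4, -4).

-3842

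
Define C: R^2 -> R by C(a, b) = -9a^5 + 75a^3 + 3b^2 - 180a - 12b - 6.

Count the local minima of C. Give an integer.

2

C separates as a function of a plus a function of b, so ∇C=0 decouples.
∂C/∂a = -45(a - 2)(a - 1)(a + 1)(a + 2) = 0 at a ∈ {-2, -1, 1, 2}; ∂C/∂b = 6(b - 2) = 0 at b ∈ {2}.
The Hessian is diagonal: diag(C_aa, C_bb). Second derivatives: C_aa(-2)=540, C_aa(-1)=-270, C_aa(1)=270, C_aa(2)=-540; C_bb(2)=6.
Local minima occur where both diagonal entries positive: (-2, 2), (1, 2). Count: 2.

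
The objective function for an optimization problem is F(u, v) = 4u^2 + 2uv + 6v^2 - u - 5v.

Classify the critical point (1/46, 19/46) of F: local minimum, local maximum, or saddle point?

The Hessian of F is constant: H = [[8, 2], [2, 12]].
det(H) = 8·12 − 2² = 92.
det(H) > 0 and tr(H) = 20 > 0, so H is positive definite and the point is a local minimum.

local minimum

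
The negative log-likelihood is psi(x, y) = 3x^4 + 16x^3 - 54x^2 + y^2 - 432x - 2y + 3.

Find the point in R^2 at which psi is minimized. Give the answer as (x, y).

(3, 1)

psi(x,y) separates as P(x) + Q(y) + 3, so its minimum is min P + min Q + 3.
P'(x) = 12(x - 3)(x + 3)(x + 4) vanishes at x ∈ {-4, -3, 3}; Q'(y) = 2y - 2 vanishes at y ∈ {1}.
Local minima of P (where P''>0): P(-4)=608, P(3)=-1107. Local minima of Q: Q(1)=-1.
So the global minimum of psi is P(3) + Q(1) + 3 = -1107 − 1 + 3 = -1105, attained at (3, 1).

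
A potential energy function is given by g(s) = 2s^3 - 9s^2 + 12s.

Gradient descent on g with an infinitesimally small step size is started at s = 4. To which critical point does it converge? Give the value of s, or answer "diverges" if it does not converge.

g'(s) = 6(s - 2)(s - 1), so g'(4) = 36.
Gradient descent moves in the -g' direction, i.e. s is decreasing.
The nearest critical point in that direction is s = 2, where g'' = 6 > 0 (a local minimum). The iterate converges there.

2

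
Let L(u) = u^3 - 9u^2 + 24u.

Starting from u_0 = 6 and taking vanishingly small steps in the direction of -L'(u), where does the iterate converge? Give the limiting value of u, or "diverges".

L'(u) = 3(u - 4)(u - 2), so L'(6) = 24.
Gradient descent moves in the -L' direction, i.e. u is decreasing.
The nearest critical point in that direction is u = 4, where L'' = 6 > 0 (a local minimum). The iterate converges there.

4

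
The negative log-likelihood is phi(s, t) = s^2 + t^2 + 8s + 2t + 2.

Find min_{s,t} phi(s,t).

phi(s,t) separates as P(s) + Q(t) + 2, so its minimum is min P + min Q + 2.
P'(s) = 2s + 8 vanishes at s ∈ {-4}; Q'(t) = 2(t + 1) vanishes at t ∈ {-1}.
Local minima of P (where P''>0): P(-4)=-16. Local minima of Q: Q(-1)=-1.
So the global minimum of phi is P(-4) + Q(-1) + 2 = -16 − 1 + 2 = -15, attained at (-4, -1).

-15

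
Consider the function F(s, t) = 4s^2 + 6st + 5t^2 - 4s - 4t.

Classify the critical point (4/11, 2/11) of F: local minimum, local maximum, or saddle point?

local minimum

The Hessian of F is constant: H = [[8, 6], [6, 10]].
det(H) = 8·10 − 6² = 44.
det(H) > 0 and tr(H) = 18 > 0, so H is positive definite and the point is a local minimum.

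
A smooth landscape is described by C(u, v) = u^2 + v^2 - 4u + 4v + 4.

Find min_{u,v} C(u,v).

C(u,v) separates as P(u) + Q(v) + 4, so its minimum is min P + min Q + 4.
P'(u) = 2u - 4 vanishes at u ∈ {2}; Q'(v) = 2v + 4 vanishes at v ∈ {-2}.
Local minima of P (where P''>0): P(2)=-4. Local minima of Q: Q(-2)=-4.
So the global minimum of C is P(2) + Q(-2) + 4 = -4 − 4 + 4 = -4, attained at (2, -2).

-4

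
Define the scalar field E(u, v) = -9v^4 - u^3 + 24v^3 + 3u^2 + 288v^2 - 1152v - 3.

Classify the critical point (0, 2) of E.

The mixed partial ∂²E/∂u∂v is 0, so the Hessian at any point is diag(E_uu, E_vv) = diag(6(-u + 1), 36(-3v^2 + 4v + 16)).
At (0, 2): H = diag(6, 432).
Both eigenvalues are positive, so H is positive definite: a local minimum.

local minimum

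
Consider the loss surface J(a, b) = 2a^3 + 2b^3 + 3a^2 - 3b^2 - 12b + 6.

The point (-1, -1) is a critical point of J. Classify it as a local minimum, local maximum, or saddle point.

The mixed partial ∂²J/∂a∂b is 0, so the Hessian at any point is diag(J_aa, J_bb) = diag(6(2a + 1), 6(2b - 1)).
At (-1, -1): H = diag(-6, -18).
Both eigenvalues are negative, so H is negative definite: a local maximum.

local maximum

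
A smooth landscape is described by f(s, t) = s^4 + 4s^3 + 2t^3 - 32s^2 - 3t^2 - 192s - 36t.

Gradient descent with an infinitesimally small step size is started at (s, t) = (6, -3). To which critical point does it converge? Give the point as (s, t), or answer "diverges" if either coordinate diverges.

f is separable, so gradient descent decouples: s follows -∂f/∂s, t follows -∂f/∂t.
∂f/∂s = 4(s - 4)(s + 3)(s + 4); at s=6 this is 720, so s decreases.
∂f/∂t = 6(t - 3)(t + 2); at t=-3 this is 36, so t decreases.
The t-coordinate has no critical point in that direction and runs off to infinity.

diverges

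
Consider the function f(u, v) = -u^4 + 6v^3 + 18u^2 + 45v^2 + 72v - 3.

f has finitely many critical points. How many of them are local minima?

1

f separates as a function of u plus a function of v, so ∇f=0 decouples.
∂f/∂u = -4u(u - 3)(u + 3) = 0 at u ∈ {-3, 0, 3}; ∂f/∂v = 18(v + 1)(v + 4) = 0 at v ∈ {-4, -1}.
The Hessian is diagonal: diag(f_uu, f_vv). Second derivatives: f_uu(-3)=-72, f_uu(0)=36, f_uu(3)=-72; f_vv(-4)=-54, f_vv(-1)=54.
Local minima occur where both diagonal entries positive: (0, -1). Count: 1.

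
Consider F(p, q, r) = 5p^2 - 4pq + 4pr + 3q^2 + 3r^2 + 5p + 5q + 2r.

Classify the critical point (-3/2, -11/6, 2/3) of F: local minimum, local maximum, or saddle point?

local minimum

The Hessian is constant: H = [[10, -4, 4], [-4, 6, 0], [4, 0, 6]].
Leading principal minors: Δ₁ = 10, Δ₂ = 44, Δ₃ = 168.
All leading minors are positive, so H is positive definite: a local minimum.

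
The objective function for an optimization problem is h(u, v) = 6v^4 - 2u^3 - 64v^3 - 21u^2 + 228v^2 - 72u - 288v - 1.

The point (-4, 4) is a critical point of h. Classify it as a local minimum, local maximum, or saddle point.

The mixed partial ∂²h/∂u∂v is 0, so the Hessian at any point is diag(h_uu, h_vv) = diag(-6(2u + 7), 24(3v^2 - 16v + 19)).
At (-4, 4): H = diag(6, 72).
Both eigenvalues are positive, so H is positive definite: a local minimum.

local minimum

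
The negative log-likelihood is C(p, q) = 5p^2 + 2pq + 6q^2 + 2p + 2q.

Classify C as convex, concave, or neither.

convex

C is quadratic, so its Hessian is the constant matrix H = [[10, 2], [2, 12]].
det(H) = 116, tr(H) = 22.
det(H) > 0 and tr(H) > 0, so H is positive definite everywhere: convex.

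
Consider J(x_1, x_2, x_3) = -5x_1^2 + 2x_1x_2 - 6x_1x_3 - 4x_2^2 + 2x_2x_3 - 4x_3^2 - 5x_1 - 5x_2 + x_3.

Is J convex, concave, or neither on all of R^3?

J is quadratic, so its Hessian is the constant matrix H = [[-10, 2, -6], [2, -8, 2], [-6, 2, -8]].
Leading principal minors: -10, 76, -328.
Signs alternate −, +, − ⇒ H ≺ 0 ⇒ concave.

concave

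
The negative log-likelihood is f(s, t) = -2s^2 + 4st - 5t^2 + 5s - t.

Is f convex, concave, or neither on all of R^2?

f is quadratic, so its Hessian is the constant matrix H = [[-4, 4], [4, -10]].
det(H) = 24, tr(H) = -14.
det(H) > 0 and tr(H) < 0, so H is negative definite everywhere: concave.

concave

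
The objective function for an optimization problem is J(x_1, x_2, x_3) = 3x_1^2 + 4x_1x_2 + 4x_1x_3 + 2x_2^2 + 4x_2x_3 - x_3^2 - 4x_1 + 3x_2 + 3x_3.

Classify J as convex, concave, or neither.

J is quadratic, so its Hessian is the constant matrix H = [[6, 4, 4], [4, 4, 4], [4, 4, -2]].
Leading principal minors: 6, 8, -48.
Neither pattern holds ⇒ H is indefinite ⇒ neither convex nor concave.

neither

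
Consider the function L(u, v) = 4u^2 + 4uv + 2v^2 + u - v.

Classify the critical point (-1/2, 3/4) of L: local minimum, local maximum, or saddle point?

local minimum

The Hessian of L is constant: H = [[8, 4], [4, 4]].
det(H) = 8·4 − 4² = 16.
det(H) > 0 and tr(H) = 12 > 0, so H is positive definite and the point is a local minimum.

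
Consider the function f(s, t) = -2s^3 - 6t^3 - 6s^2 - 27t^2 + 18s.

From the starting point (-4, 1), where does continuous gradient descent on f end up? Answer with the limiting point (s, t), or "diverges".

diverges

f is separable, so gradient descent decouples: s follows -∂f/∂s, t follows -∂f/∂t.
∂f/∂s = -6(s - 1)(s + 3); at s=-4 this is -30, so s increases.
∂f/∂t = -18t(t + 3); at t=1 this is -72, so t increases.
The t-coordinate has no critical point in that direction and runs off to infinity.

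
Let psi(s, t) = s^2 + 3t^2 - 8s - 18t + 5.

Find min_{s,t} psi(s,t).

-38

psi(s,t) separates as P(s) + Q(t) + 5, so its minimum is min P + min Q + 5.
P'(s) = 2s - 8 vanishes at s ∈ {4}; Q'(t) = 6(t - 3) vanishes at t ∈ {3}.
Local minima of P (where P''>0): P(4)=-16. Local minima of Q: Q(3)=-27.
So the global minimum of psi is P(4) + Q(3) + 5 = -16 − 27 + 5 = -38, attained at (4, 3).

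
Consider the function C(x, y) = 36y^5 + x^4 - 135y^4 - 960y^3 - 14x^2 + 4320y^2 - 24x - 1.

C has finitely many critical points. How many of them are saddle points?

6

C separates as a function of x plus a function of y, so ∇C=0 decouples.
∂C/∂x = 4(x - 3)(x + 1)(x + 2) = 0 at x ∈ {-2, -1, 3}; ∂C/∂y = 180y(y - 4)(y - 3)(y + 4) = 0 at y ∈ {-4, 0, 3, 4}.
The Hessian is diagonal: diag(C_xx, C_yy). Second derivatives: C_xx(-2)=20, C_xx(-1)=-16, C_xx(3)=80; C_yy(-4)=-40320, C_yy(0)=8640, C_yy(3)=-3780, C_yy(4)=5760.
Saddle points occur where the two diagonal entries have opposite signs: (-2, -4), (-2, 3), (-1, 0), (-1, 4), (3, -4), (3, 3). Count: 6.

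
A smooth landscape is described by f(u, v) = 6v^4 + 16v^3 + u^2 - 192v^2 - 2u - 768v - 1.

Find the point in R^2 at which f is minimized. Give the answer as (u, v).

f(u,v) separates as P(u) + Q(v) − 1, so its minimum is min P + min Q − 1.
P'(u) = 2u - 2 vanishes at u ∈ {1}; Q'(v) = 24(v - 4)(v + 2)(v + 4) vanishes at v ∈ {-4, -2, 4}.
Local minima of P (where P''>0): P(1)=-1. Local minima of Q: Q(-4)=512, Q(4)=-3584.
So the global minimum of f is P(1) + Q(4) − 1 = -1 − 3584 − 1 = -3586, attained at (1, 4).

(1, 4)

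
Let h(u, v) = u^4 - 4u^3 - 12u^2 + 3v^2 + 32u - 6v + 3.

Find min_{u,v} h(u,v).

-64

h(u,v) separates as P(u) + Q(v) + 3, so its minimum is min P + min Q + 3.
P'(u) = 4(u - 4)(u - 1)(u + 2) vanishes at u ∈ {-2, 1, 4}; Q'(v) = 6v - 6 vanishes at v ∈ {1}.
Local minima of P (where P''>0): P(-2)=-64, P(4)=-64. Local minima of Q: Q(1)=-3.
So the global minimum of h is P(-2) + Q(1) + 3 = -64 − 3 + 3 = -64, attained at (-2, 1).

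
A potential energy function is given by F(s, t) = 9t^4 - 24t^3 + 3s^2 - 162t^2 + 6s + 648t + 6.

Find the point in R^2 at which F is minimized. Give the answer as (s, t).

(-1, -3)

F(s,t) separates as P(s) + Q(t) + 6, so its minimum is min P + min Q + 6.
P'(s) = 6s + 6 vanishes at s ∈ {-1}; Q'(t) = 36(t - 3)(t - 2)(t + 3) vanishes at t ∈ {-3, 2, 3}.
Local minima of P (where P''>0): P(-1)=-3. Local minima of Q: Q(-3)=-2025, Q(3)=567.
So the global minimum of F is P(-1) + Q(-3) + 6 = -3 − 2025 + 6 = -2022, attained at (-1, -3).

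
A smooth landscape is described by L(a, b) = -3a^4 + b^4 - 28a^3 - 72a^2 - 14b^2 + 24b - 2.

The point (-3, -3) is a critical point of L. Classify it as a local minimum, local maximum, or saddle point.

The mixed partial ∂²L/∂a∂b is 0, so the Hessian at any point is diag(L_aa, L_bb) = diag(-12(3a^2 + 14a + 12), 4(3b^2 - 7)).
At (-3, -3): H = diag(36, 80).
Both eigenvalues are positive, so H is positive definite: a local minimum.

local minimum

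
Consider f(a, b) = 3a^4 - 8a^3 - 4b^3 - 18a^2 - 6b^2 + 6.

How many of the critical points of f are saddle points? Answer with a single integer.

f separates as a function of a plus a function of b, so ∇f=0 decouples.
∂f/∂a = 12a(a - 3)(a + 1) = 0 at a ∈ {-1, 0, 3}; ∂f/∂b = -12b(b + 1) = 0 at b ∈ {-1, 0}.
The Hessian is diagonal: diag(f_aa, f_bb). Second derivatives: f_aa(-1)=48, f_aa(0)=-36, f_aa(3)=144; f_bb(-1)=12, f_bb(0)=-12.
Saddle points occur where the two diagonal entries have opposite signs: (-1, 0), (0, -1), (3, 0). Count: 3.

3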